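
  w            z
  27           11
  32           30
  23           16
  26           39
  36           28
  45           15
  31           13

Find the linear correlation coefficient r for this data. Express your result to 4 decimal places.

n = 7, Σw = 220, Σz = 152, Σw² = 7240, Σz² = 3976, Σwz = 4725
nΣwz − ΣwΣz = 33075 − 33440 = -365
nΣw² − (Σw)² = 50680 − 48400 = 2280; nΣz² − (Σz)² = 27832 − 23104 = 4728
r = -365 / √(2280 × 4728) = -365 / 3283.2667 ≈ -0.1112

-0.1112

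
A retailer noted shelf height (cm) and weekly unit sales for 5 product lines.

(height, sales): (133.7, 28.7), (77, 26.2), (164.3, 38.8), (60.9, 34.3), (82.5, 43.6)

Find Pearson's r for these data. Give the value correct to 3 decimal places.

n = 5, Σx = 518.4, Σy = 171.6, Σx² = 61314.24, Σy² = 6093.02, Σxy = 17915.3
nΣxy − ΣxΣy = 89576.5 − 88957.44 = 619.06
nΣx² − (Σx)² = 306571.2 − 268738.56 = 37832.64; nΣy² − (Σy)² = 30465.1 − 29446.56 = 1018.54
r = 619.06 / √(37832.64 × 1018.54) = 619.06 / 6207.5806 ≈ 0.100

0.100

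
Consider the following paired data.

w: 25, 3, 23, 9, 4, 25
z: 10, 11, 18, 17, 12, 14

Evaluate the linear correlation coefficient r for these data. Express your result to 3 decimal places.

0.182

n = 6, Σw = 89, Σz = 82, Σw² = 1885, Σz² = 1174, Σwz = 1248
nΣwz − ΣwΣz = 7488 − 7298 = 190
nΣw² − (Σw)² = 11310 − 7921 = 3389; nΣz² − (Σz)² = 7044 − 6724 = 320
r = 190 / √(3389 × 320) = 190 / 1041.3837 ≈ 0.182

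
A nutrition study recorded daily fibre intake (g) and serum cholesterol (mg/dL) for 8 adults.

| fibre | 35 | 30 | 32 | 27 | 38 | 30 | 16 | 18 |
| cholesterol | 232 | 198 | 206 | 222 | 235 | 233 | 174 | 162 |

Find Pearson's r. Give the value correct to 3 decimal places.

0.867

n = 8, Σx = 226, Σy = 1662, Σx² = 6802, Σy² = 350782, Σxy = 48266
nΣxy − ΣxΣy = 386128 − 375612 = 10516
nΣx² − (Σx)² = 54416 − 51076 = 3340; nΣy² − (Σy)² = 2806256 − 2762244 = 44012
r = 10516 / √(3340 × 44012) = 10516 / 12124.3590 ≈ 0.867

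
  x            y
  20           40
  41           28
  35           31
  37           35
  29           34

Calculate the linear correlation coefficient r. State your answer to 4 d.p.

-0.8771

n = 5, Σx = 162, Σy = 168, Σx² = 5516, Σy² = 5726, Σxy = 5314
nΣxy − ΣxΣy = 26570 − 27216 = -646
nΣx² − (Σx)² = 27580 − 26244 = 1336; nΣy² − (Σy)² = 28630 − 28224 = 406
r = -646 / √(1336 × 406) = -646 / 736.4890 ≈ -0.8771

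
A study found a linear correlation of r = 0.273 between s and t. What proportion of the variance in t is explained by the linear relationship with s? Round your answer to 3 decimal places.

r² = (0.273)² = 0.075

0.075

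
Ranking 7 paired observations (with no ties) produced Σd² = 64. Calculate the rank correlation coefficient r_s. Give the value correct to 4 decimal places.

ρ = 1 − 6Σd² / [n(n²−1)] = 1 − 6×64 / (7×48)
  = 1 − 384/336 = 1 − 1.14286 ≈ -0.1429

-0.1429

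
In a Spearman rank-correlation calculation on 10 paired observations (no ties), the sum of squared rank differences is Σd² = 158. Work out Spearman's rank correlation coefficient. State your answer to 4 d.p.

0.0424

ρ = 1 − 6Σd² / [n(n²−1)] = 1 − 6×158 / (10×99)
  = 1 − 948/990 = 1 − 0.95758 ≈ 0.0424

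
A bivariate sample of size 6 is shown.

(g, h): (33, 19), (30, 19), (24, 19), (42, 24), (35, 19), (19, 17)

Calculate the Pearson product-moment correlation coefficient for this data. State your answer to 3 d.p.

0.841

n = 6, Σg = 183, Σh = 117, Σg² = 5915, Σh² = 2309, Σgh = 3649
nΣgh − ΣgΣh = 21894 − 21411 = 483
nΣg² − (Σg)² = 35490 − 33489 = 2001; nΣh² − (Σh)² = 13854 − 13689 = 165
r = 483 / √(2001 × 165) = 483 / 574.5999 ≈ 0.841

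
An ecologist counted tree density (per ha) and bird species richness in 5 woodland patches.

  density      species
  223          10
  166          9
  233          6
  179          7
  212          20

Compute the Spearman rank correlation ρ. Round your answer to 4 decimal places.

Rank density: 4, 1, 5, 2, 3
Rank species: 4, 3, 1, 2, 5
d = rank(density) − rank(species): 0, -2, 4, 0, -2; Σd² = 24
ρ = 1 − 6Σd² / [n(n²−1)] = 1 − 6×24 / (5×24) = 1 − 144/120 ≈ -0.2000

-0.2000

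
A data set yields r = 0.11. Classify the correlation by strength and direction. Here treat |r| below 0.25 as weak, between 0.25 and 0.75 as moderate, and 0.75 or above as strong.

weak positive

r = 0.11 > 0 so the relationship is positive.
|r| = 0.11, which falls in the weak range.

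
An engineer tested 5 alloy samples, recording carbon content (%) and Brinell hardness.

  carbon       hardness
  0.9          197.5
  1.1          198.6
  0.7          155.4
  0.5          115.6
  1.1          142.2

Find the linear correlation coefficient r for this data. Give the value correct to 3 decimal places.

0.618

n = 5, Σx = 4.3, Σy = 809.3, Σx² = 3.97, Σy² = 136181.57, Σxy = 719.21
nΣxy − ΣxΣy = 3596.05 − 3479.99 = 116.06
nΣx² − (Σx)² = 19.85 − 18.49 = 1.36; nΣy² − (Σy)² = 680907.85 − 654966.49 = 25941.36
r = 116.06 / √(1.36 × 25941.36) = 116.06 / 187.8304 ≈ 0.618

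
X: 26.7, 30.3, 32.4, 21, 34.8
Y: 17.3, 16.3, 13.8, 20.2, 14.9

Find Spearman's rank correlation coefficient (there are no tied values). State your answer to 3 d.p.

Rank X: 2, 3, 4, 1, 5
Rank Y: 4, 3, 1, 5, 2
d = rank(X) − rank(Y): -2, 0, 3, -4, 3; Σd² = 38
ρ = 1 − 6Σd² / [n(n²−1)] = 1 − 6×38 / (5×24) = 1 − 228/120 ≈ -0.900

-0.900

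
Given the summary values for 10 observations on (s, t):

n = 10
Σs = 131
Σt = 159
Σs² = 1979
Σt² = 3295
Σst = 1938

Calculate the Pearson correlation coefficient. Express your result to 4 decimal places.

r = (nΣst − ΣsΣt) / √[(nΣs² − (Σs)²)(nΣt² − (Σt)²)]
Numerator: 10×1938 − 131×159 = -1449
Denominator: √[(19790 − 17161)(32950 − 25281)] = √[2629 × 7669] = 4490.1894
r = -1449 / 4490.1894 ≈ -0.3227

-0.3227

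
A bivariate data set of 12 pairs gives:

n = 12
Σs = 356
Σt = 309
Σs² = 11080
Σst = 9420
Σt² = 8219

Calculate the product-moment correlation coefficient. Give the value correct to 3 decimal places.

r = (nΣst − ΣsΣt) / √[(nΣs² − (Σs)²)(nΣt² − (Σt)²)]
Numerator: 12×9420 − 356×309 = 3036
Denominator: √[(132960 − 126736)(98628 − 95481)] = √[6224 × 3147] = 4425.7121
r = 3036 / 4425.7121 ≈ 0.686

0.686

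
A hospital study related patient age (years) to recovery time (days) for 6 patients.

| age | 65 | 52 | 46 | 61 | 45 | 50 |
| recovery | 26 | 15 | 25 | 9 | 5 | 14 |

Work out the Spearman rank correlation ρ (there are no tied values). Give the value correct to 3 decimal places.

0.486

Rank age: 6, 4, 2, 5, 1, 3
Rank recovery: 6, 4, 5, 2, 1, 3
d = rank(age) − rank(recovery): 0, 0, -3, 3, 0, 0; Σd² = 18
ρ = 1 − 6Σd² / [n(n²−1)] = 1 − 6×18 / (6×35) = 1 − 108/210 ≈ 0.486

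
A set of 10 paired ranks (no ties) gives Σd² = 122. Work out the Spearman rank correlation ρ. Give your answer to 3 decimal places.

ρ = 1 − 6Σd² / [n(n²−1)] = 1 − 6×122 / (10×99)
  = 1 − 732/990 = 1 − 0.7394 ≈ 0.261

0.261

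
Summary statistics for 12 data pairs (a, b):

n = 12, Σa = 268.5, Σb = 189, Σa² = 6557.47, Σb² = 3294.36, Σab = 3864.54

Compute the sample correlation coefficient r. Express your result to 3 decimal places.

-0.872

r = (nΣab − ΣaΣb) / √[(nΣa² − (Σa)²)(nΣb² − (Σb)²)]
Numerator: 12×3864.54 − 268.5×189 = -4372.02
Denominator: √[(78689.64 − 72092.25)(39532.32 − 35721)] = √[6597.39 × 3811.32] = 5014.4555
r = -4372.02 / 5014.4555 ≈ -0.872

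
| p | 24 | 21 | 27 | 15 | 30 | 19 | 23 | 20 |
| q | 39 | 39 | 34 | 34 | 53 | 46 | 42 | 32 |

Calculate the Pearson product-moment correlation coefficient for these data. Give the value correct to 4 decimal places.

0.4962

n = 8, Σp = 179, Σq = 319, Σp² = 4161, Σq² = 13067, Σpq = 7253
nΣpq − ΣpΣq = 58024 − 57101 = 923
nΣp² − (Σp)² = 33288 − 32041 = 1247; nΣq² − (Σq)² = 104536 − 101761 = 2775
r = 923 / √(1247 × 2775) = 923 / 1860.2218 ≈ 0.4962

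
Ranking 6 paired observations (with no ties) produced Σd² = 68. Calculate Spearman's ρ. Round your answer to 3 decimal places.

ρ = 1 − 6Σd² / [n(n²−1)] = 1 − 6×68 / (6×35)
  = 1 − 408/210 = 1 − 1.9429 ≈ -0.943

-0.943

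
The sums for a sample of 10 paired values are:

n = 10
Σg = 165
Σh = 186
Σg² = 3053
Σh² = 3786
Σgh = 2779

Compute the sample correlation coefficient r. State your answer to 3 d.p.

r = (nΣgh − ΣgΣh) / √[(nΣg² − (Σg)²)(nΣh² − (Σh)²)]
Numerator: 10×2779 − 165×186 = -2900
Denominator: √[(30530 − 27225)(37860 − 34596)] = √[3305 × 3264] = 3284.4360
r = -2900 / 3284.4360 ≈ -0.883

-0.883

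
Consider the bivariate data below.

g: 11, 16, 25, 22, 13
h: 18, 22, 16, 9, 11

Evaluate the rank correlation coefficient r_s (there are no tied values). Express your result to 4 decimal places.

-0.3000

Rank g: 1, 3, 5, 4, 2
Rank h: 4, 5, 3, 1, 2
d = rank(g) − rank(h): -3, -2, 2, 3, 0; Σd² = 26
ρ = 1 − 6Σd² / [n(n²−1)] = 1 − 6×26 / (5×24) = 1 − 156/120 ≈ -0.3000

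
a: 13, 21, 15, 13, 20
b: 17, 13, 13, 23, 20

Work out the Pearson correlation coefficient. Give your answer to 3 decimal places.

-0.332

n = 5, Σa = 82, Σb = 86, Σa² = 1404, Σb² = 1556, Σab = 1388
nΣab − ΣaΣb = 6940 − 7052 = -112
nΣa² − (Σa)² = 7020 − 6724 = 296; nΣb² − (Σb)² = 7780 − 7396 = 384
r = -112 / √(296 × 384) = -112 / 337.1409 ≈ -0.332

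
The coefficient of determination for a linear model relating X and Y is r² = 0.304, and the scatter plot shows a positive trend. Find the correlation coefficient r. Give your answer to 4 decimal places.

0.5514

|r| = √0.304 = 0.5514
The association is positive, so r = 0.5514.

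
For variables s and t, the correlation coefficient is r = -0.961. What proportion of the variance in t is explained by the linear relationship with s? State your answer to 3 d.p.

r² = (-0.961)² = 0.924

0.924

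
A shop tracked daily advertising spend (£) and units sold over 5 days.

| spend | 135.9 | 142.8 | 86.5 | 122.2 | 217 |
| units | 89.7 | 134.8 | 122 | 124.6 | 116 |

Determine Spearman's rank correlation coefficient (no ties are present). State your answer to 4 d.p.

-0.1000

Rank spend: 3, 4, 1, 2, 5
Rank units: 1, 5, 3, 4, 2
d = rank(spend) − rank(units): 2, -1, -2, -2, 3; Σd² = 22
ρ = 1 − 6Σd² / [n(n²−1)] = 1 − 6×22 / (5×24) = 1 − 132/120 ≈ -0.1000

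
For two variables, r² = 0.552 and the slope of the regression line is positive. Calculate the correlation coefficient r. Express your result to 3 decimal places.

0.743

|r| = √0.552 = 0.743
The association is positive, so r = 0.743.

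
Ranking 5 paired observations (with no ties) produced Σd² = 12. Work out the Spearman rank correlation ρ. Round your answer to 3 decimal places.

ρ = 1 − 6Σd² / [n(n²−1)] = 1 − 6×12 / (5×24)
  = 1 − 72/120 = 1 − 0.6000 ≈ 0.400

0.400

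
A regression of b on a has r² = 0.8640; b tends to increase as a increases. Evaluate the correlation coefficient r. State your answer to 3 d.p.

0.930

|r| = √0.8640 = 0.930
The association is positive, so r = 0.930.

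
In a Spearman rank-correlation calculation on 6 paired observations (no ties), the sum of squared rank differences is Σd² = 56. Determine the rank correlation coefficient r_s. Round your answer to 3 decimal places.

ρ = 1 − 6Σd² / [n(n²−1)] = 1 − 6×56 / (6×35)
  = 1 − 336/210 = 1 − 1.6000 ≈ -0.600

-0.600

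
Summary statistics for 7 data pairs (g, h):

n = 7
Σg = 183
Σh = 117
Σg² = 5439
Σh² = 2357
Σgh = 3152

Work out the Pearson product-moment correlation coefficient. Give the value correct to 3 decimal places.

r = (nΣgh − ΣgΣh) / √[(nΣg² − (Σg)²)(nΣh² − (Σh)²)]
Numerator: 7×3152 − 183×117 = 653
Denominator: √[(38073 − 33489)(16499 − 13689)] = √[4584 × 2810] = 3589.0166
r = 653 / 3589.0166 ≈ 0.182

0.182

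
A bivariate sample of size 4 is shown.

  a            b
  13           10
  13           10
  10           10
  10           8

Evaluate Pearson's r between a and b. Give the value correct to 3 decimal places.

0.577

n = 4, Σa = 46, Σb = 38, Σa² = 538, Σb² = 364, Σab = 440
nΣab − ΣaΣb = 1760 − 1748 = 12
nΣa² − (Σa)² = 2152 − 2116 = 36; nΣb² − (Σb)² = 1456 − 1444 = 12
r = 12 / √(36 × 12) = 12 / 20.7846 ≈ 0.577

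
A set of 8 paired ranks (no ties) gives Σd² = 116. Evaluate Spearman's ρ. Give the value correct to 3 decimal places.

-0.381

ρ = 1 − 6Σd² / [n(n²−1)] = 1 − 6×116 / (8×63)
  = 1 − 696/504 = 1 − 1.3810 ≈ -0.381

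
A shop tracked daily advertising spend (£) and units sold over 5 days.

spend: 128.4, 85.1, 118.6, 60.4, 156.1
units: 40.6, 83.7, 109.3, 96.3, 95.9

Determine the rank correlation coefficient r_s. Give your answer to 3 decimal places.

-0.300

Rank spend: 4, 2, 3, 1, 5
Rank units: 1, 2, 5, 4, 3
d = rank(spend) − rank(units): 3, 0, -2, -3, 2; Σd² = 26
ρ = 1 − 6Σd² / [n(n²−1)] = 1 − 6×26 / (5×24) = 1 − 156/120 ≈ -0.300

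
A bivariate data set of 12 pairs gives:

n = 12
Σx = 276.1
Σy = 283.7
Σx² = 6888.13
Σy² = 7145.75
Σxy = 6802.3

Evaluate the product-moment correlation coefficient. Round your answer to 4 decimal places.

0.5671

r = (nΣxy − ΣxΣy) / √[(nΣx² − (Σx)²)(nΣy² − (Σy)²)]
Numerator: 12×6802.3 − 276.1×283.7 = 3298.03
Denominator: √[(82657.56 − 76231.21)(85749 − 80485.69)] = √[6426.35 × 5263.31] = 5815.8295
r = 3298.03 / 5815.8295 ≈ 0.5671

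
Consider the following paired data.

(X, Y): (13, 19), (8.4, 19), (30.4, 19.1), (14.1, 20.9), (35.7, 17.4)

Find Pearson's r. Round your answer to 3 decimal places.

-0.597

n = 5, ΣX = 101.6, ΣY = 95.4, ΣX² = 2637.02, ΣY² = 1826.38, ΣXY = 1903.11
nΣXY − ΣXΣY = 9515.55 − 9692.64 = -177.09
nΣX² − (ΣX)² = 13185.1 − 10322.56 = 2862.54; nΣY² − (ΣY)² = 9131.9 − 9101.16 = 30.74
r = -177.09 / √(2862.54 × 30.74) = -177.09 / 296.6386 ≈ -0.597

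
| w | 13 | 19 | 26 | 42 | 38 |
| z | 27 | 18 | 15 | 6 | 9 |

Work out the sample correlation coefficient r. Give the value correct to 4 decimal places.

n = 5, Σw = 138, Σz = 75, Σw² = 4414, Σz² = 1395, Σwz = 1677
nΣwz − ΣwΣz = 8385 − 10350 = -1965
nΣw² − (Σw)² = 22070 − 19044 = 3026; nΣz² − (Σz)² = 6975 − 5625 = 1350
r = -1965 / √(3026 × 1350) = -1965 / 2021.1630 ≈ -0.9722

-0.9722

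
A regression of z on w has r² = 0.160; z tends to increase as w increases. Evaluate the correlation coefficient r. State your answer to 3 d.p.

|r| = √0.160 = 0.400
The association is positive, so r = 0.400.

0.400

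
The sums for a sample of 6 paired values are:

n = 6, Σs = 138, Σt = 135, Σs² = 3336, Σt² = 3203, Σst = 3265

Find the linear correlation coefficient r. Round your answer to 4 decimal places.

0.9772

r = (nΣst − ΣsΣt) / √[(nΣs² − (Σs)²)(nΣt² − (Σt)²)]
Numerator: 6×3265 − 138×135 = 960
Denominator: √[(20016 − 19044)(19218 − 18225)] = √[972 × 993] = 982.4439
r = 960 / 982.4439 ≈ 0.9772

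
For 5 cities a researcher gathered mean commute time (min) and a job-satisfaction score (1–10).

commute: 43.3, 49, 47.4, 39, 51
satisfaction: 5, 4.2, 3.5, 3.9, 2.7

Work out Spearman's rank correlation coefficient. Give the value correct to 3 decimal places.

-0.500

Rank commute: 2, 4, 3, 1, 5
Rank satisfaction: 5, 4, 2, 3, 1
d = rank(commute) − rank(satisfaction): -3, 0, 1, -2, 4; Σd² = 30
ρ = 1 − 6Σd² / [n(n²−1)] = 1 − 6×30 / (5×24) = 1 − 180/120 ≈ -0.500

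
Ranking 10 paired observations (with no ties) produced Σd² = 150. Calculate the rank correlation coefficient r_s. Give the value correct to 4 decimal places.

ρ = 1 − 6Σd² / [n(n²−1)] = 1 − 6×150 / (10×99)
  = 1 − 900/990 = 1 − 0.90909 ≈ 0.0909

0.0909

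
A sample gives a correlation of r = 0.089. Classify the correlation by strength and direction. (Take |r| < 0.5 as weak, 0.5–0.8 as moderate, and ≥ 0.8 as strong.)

r = 0.089 > 0 so the relationship is positive.
|r| = 0.089, which falls in the weak range.

weak positive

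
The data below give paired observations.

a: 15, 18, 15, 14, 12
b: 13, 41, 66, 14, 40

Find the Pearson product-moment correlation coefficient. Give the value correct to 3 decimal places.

0.124

n = 5, Σa = 74, Σb = 174, Σa² = 1114, Σb² = 8002, Σab = 2599
nΣab − ΣaΣb = 12995 − 12876 = 119
nΣa² − (Σa)² = 5570 − 5476 = 94; nΣb² − (Σb)² = 40010 − 30276 = 9734
r = 119 / √(94 × 9734) = 119 / 956.5542 ≈ 0.124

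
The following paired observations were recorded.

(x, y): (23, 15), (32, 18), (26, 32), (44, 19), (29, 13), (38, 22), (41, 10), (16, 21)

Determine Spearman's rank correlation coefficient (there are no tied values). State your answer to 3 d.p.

Rank x: 2, 5, 3, 8, 4, 6, 7, 1
Rank y: 3, 4, 8, 5, 2, 7, 1, 6
d = rank(x) − rank(y): -1, 1, -5, 3, 2, -1, 6, -5; Σd² = 102
ρ = 1 − 6Σd² / [n(n²−1)] = 1 − 6×102 / (8×63) = 1 − 612/504 ≈ -0.214

-0.214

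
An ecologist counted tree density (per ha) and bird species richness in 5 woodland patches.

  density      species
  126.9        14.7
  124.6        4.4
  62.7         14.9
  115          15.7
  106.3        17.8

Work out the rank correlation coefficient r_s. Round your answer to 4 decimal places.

Rank density: 5, 4, 1, 3, 2
Rank species: 2, 1, 3, 4, 5
d = rank(density) − rank(species): 3, 3, -2, -1, -3; Σd² = 32
ρ = 1 − 6Σd² / [n(n²−1)] = 1 − 6×32 / (5×24) = 1 − 192/120 ≈ -0.6000

-0.6000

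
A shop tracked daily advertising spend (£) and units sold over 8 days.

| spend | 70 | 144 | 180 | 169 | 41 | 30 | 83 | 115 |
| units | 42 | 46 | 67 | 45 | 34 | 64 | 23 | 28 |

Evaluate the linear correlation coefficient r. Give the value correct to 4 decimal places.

0.2190

n = 8, Σx = 832, Σy = 349, Σx² = 109292, Σy² = 16959, Σxy = 37672
nΣxy − ΣxΣy = 301376 − 290368 = 11008
nΣx² − (Σx)² = 874336 − 692224 = 182112; nΣy² − (Σy)² = 135672 − 121801 = 13871
r = 11008 / √(182112 × 13871) = 11008 / 50260.0791 ≈ 0.2190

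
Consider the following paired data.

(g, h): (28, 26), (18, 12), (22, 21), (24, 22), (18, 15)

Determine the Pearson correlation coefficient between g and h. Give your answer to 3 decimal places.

n = 5, Σg = 110, Σh = 96, Σg² = 2492, Σh² = 1970, Σgh = 2204
nΣgh − ΣgΣh = 11020 − 10560 = 460
nΣg² − (Σg)² = 12460 − 12100 = 360; nΣh² − (Σh)² = 9850 − 9216 = 634
r = 460 / √(360 × 634) = 460 / 477.7447 ≈ 0.963

0.963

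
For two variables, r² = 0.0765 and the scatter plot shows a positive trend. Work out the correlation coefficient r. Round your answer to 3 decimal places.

0.277

|r| = √0.0765 = 0.277
The association is positive, so r = 0.277.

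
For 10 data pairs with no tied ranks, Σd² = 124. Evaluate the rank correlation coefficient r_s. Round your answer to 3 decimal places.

0.248

ρ = 1 − 6Σd² / [n(n²−1)] = 1 − 6×124 / (10×99)
  = 1 − 744/990 = 1 − 0.7515 ≈ 0.248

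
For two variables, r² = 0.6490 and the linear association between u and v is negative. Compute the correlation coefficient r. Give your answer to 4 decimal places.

-0.8056

|r| = √0.6490 = 0.8056
The association is negative, so r = −0.8056.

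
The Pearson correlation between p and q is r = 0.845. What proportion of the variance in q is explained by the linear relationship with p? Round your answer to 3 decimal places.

r² = (0.845)² = 0.714

0.714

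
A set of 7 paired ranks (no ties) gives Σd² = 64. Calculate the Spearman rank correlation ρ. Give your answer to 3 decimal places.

ρ = 1 − 6Σd² / [n(n²−1)] = 1 − 6×64 / (7×48)
  = 1 − 384/336 = 1 − 1.1429 ≈ -0.143

-0.143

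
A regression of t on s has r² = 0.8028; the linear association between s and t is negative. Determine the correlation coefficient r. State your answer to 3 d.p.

-0.896

|r| = √0.8028 = 0.896
The association is negative, so r = −0.896.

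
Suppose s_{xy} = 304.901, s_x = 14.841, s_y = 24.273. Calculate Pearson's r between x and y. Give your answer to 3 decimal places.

0.846

r = Cov(x,y) / (s_x · s_y) = 304.901 / (14.841 × 24.273)
  = 304.901 / 360.2356 ≈ 0.846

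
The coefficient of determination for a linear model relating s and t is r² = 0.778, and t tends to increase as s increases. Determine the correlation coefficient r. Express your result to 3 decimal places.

0.882

|r| = √0.778 = 0.882
The association is positive, so r = 0.882.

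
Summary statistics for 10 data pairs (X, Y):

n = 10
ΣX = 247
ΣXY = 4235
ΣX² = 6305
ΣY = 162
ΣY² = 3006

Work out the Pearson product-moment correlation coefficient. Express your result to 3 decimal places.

0.837

r = (nΣXY − ΣXΣY) / √[(nΣX² − (ΣX)²)(nΣY² − (ΣY)²)]
Numerator: 10×4235 − 247×162 = 2336
Denominator: √[(63050 − 61009)(30060 − 26244)] = √[2041 × 3816] = 2790.7805
r = 2336 / 2790.7805 ≈ 0.837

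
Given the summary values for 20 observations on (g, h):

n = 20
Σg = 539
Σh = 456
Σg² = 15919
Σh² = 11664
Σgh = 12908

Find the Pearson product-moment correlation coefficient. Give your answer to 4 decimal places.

0.4658

r = (nΣgh − ΣgΣh) / √[(nΣg² − (Σg)²)(nΣh² − (Σh)²)]
Numerator: 20×12908 − 539×456 = 12376
Denominator: √[(318380 − 290521)(233280 − 207936)] = √[27859 × 25344] = 26571.7613
r = 12376 / 26571.7613 ≈ 0.4658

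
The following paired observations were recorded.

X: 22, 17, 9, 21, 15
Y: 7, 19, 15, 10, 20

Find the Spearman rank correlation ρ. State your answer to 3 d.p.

Rank X: 5, 3, 1, 4, 2
Rank Y: 1, 4, 3, 2, 5
d = rank(X) − rank(Y): 4, -1, -2, 2, -3; Σd² = 34
ρ = 1 − 6Σd² / [n(n²−1)] = 1 − 6×34 / (5×24) = 1 − 204/120 ≈ -0.700

-0.700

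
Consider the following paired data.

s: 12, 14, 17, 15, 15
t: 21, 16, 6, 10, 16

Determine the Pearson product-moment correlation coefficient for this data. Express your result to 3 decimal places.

n = 5, Σs = 73, Σt = 69, Σs² = 1079, Σt² = 1089, Σst = 968
nΣst − ΣsΣt = 4840 − 5037 = -197
nΣs² − (Σs)² = 5395 − 5329 = 66; nΣt² − (Σt)² = 5445 − 4761 = 684
r = -197 / √(66 × 684) = -197 / 212.4712 ≈ -0.927

-0.927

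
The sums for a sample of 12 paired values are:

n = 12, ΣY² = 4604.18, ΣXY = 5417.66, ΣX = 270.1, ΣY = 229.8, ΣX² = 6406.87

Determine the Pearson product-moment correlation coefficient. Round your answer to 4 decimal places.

r = (nΣXY − ΣXΣY) / √[(nΣX² − (ΣX)²)(nΣY² − (ΣY)²)]
Numerator: 12×5417.66 − 270.1×229.8 = 2942.94
Denominator: √[(76882.44 − 72954.01)(55250.16 − 52808.04)] = √[3928.43 × 2442.12] = 3097.3694
r = 2942.94 / 3097.3694 ≈ 0.9501

0.9501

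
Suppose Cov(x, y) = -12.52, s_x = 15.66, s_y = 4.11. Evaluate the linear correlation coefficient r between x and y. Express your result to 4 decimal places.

-0.1945

r = Cov(x,y) / (s_x · s_y) = -12.52 / (15.66 × 4.11)
  = -12.52 / 64.3626 ≈ -0.1945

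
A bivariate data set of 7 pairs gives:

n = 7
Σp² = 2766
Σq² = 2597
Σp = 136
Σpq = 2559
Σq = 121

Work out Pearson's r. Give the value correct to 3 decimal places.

0.832

r = (nΣpq − ΣpΣq) / √[(nΣp² − (Σp)²)(nΣq² − (Σq)²)]
Numerator: 7×2559 − 136×121 = 1457
Denominator: √[(19362 − 18496)(18179 − 14641)] = √[866 × 3538] = 1750.4022
r = 1457 / 1750.4022 ≈ 0.832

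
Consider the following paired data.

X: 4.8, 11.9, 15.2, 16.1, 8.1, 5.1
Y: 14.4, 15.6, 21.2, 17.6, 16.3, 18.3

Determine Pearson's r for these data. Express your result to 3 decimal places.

n = 6, ΣX = 61.2, ΣY = 103.4, ΣX² = 746.52, ΣY² = 1810.5, ΣXY = 1085.72
nΣXY − ΣXΣY = 6514.32 − 6328.08 = 186.24
nΣX² − (ΣX)² = 4479.12 − 3745.44 = 733.68; nΣY² − (ΣY)² = 10863 − 10691.56 = 171.44
r = 186.24 / √(733.68 × 171.44) = 186.24 / 354.6577 ≈ 0.525

0.525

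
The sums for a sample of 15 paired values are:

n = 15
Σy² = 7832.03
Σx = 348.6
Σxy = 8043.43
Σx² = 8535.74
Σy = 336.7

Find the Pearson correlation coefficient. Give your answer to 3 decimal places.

0.633

r = (nΣxy − ΣxΣy) / √[(nΣx² − (Σx)²)(nΣy² − (Σy)²)]
Numerator: 15×8043.43 − 348.6×336.7 = 3277.83
Denominator: √[(128036.1 − 121521.96)(117480.45 − 113366.89)] = √[6514.14 × 4113.56] = 5176.5148
r = 3277.83 / 5176.5148 ≈ 0.633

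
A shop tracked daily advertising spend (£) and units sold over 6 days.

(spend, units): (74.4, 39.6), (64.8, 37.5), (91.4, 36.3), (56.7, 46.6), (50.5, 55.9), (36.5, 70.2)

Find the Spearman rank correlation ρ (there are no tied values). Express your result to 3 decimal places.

-0.943

Rank spend: 5, 4, 6, 3, 2, 1
Rank units: 3, 2, 1, 4, 5, 6
d = rank(spend) − rank(units): 2, 2, 5, -1, -3, -5; Σd² = 68
ρ = 1 − 6Σd² / [n(n²−1)] = 1 − 6×68 / (6×35) = 1 − 408/210 ≈ -0.943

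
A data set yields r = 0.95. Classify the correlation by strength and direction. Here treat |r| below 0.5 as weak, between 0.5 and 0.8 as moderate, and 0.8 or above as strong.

strong positive

r = 0.95 > 0 so the relationship is positive.
|r| = 0.95, which falls in the strong range.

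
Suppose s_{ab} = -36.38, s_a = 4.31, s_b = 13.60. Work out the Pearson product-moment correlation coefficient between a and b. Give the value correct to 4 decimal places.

-0.6206

r = Cov(a,b) / (s_a · s_b) = -36.38 / (4.31 × 13.60)
  = -36.38 / 58.6160 ≈ -0.6206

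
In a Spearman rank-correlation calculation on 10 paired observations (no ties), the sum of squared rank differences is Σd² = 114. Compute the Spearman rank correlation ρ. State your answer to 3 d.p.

ρ = 1 − 6Σd² / [n(n²−1)] = 1 − 6×114 / (10×99)
  = 1 − 684/990 = 1 − 0.6909 ≈ 0.309

0.309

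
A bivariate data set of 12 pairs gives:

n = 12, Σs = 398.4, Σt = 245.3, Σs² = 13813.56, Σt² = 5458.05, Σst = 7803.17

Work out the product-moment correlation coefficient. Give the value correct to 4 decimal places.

r = (nΣst − ΣsΣt) / √[(nΣs² − (Σs)²)(nΣt² − (Σt)²)]
Numerator: 12×7803.17 − 398.4×245.3 = -4089.48
Denominator: √[(165762.72 − 158722.56)(65496.6 − 60172.09)] = √[7040.16 × 5324.51] = 6122.5323
r = -4089.48 / 6122.5323 ≈ -0.6679

-0.6679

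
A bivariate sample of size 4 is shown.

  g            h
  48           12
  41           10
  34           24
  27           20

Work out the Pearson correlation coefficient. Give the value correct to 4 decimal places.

-0.7424

n = 4, Σg = 150, Σh = 66, Σg² = 5870, Σh² = 1220, Σgh = 2342
nΣgh − ΣgΣh = 9368 − 9900 = -532
nΣg² − (Σg)² = 23480 − 22500 = 980; nΣh² − (Σh)² = 4880 − 4356 = 524
r = -532 / √(980 × 524) = -532 / 716.6031 ≈ -0.7424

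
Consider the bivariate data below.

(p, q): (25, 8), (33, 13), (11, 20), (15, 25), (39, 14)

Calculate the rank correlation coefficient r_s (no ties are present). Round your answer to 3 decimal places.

-0.500

Rank p: 3, 4, 1, 2, 5
Rank q: 1, 2, 4, 5, 3
d = rank(p) − rank(q): 2, 2, -3, -3, 2; Σd² = 30
ρ = 1 − 6Σd² / [n(n²−1)] = 1 − 6×30 / (5×24) = 1 − 180/120 ≈ -0.500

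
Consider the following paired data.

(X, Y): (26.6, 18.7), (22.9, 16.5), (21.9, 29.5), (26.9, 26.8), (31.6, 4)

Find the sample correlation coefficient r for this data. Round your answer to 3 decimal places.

n = 5, ΣX = 129.9, ΣY = 95.5, ΣX² = 3433.75, ΣY² = 2226.43, ΣXY = 2368.64
nΣXY − ΣXΣY = 11843.2 − 12405.45 = -562.25
nΣX² − (ΣX)² = 17168.75 − 16874.01 = 294.74; nΣY² − (ΣY)² = 11132.15 − 9120.25 = 2011.9
r = -562.25 / √(294.74 × 2011.9) = -562.25 / 770.0568 ≈ -0.730

-0.730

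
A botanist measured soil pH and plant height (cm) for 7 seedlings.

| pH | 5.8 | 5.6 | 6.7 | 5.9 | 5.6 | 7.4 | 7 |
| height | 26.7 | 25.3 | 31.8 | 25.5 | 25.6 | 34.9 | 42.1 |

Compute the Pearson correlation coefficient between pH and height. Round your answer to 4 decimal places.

0.8646

n = 7, Σx = 44, Σy = 211.9, Σx² = 279.82, Σy² = 6660.25, Σxy = 1356.37
nΣxy − ΣxΣy = 9494.59 − 9323.6 = 170.99
nΣx² − (Σx)² = 1958.74 − 1936 = 22.74; nΣy² − (Σy)² = 46621.75 − 44901.61 = 1720.14
r = 170.99 / √(22.74 × 1720.14) = 170.99 / 197.7776 ≈ 0.8646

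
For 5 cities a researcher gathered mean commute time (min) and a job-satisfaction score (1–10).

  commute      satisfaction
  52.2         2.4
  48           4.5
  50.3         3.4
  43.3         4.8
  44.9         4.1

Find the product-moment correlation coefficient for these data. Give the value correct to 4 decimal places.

-0.8743

n = 5, Σx = 238.7, Σy = 19.2, Σx² = 11449.83, Σy² = 77.42, Σxy = 904.23
nΣxy − ΣxΣy = 4521.15 − 4583.04 = -61.89
nΣx² − (Σx)² = 57249.15 − 56977.69 = 271.46; nΣy² − (Σy)² = 387.1 − 368.64 = 18.46
r = -61.89 / √(271.46 × 18.46) = -61.89 / 70.7895 ≈ -0.8743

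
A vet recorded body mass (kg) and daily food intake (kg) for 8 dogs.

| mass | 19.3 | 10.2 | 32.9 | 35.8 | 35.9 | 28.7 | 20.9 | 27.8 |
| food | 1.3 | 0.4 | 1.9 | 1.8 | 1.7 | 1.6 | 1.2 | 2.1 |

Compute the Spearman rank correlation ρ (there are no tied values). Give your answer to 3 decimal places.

Rank mass: 2, 1, 6, 7, 8, 5, 3, 4
Rank food: 3, 1, 7, 6, 5, 4, 2, 8
d = rank(mass) − rank(food): -1, 0, -1, 1, 3, 1, 1, -4; Σd² = 30
ρ = 1 − 6Σd² / [n(n²−1)] = 1 − 6×30 / (8×63) = 1 − 180/504 ≈ 0.643

0.643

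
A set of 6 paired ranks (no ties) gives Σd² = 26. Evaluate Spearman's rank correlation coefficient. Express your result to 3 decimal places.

ρ = 1 − 6Σd² / [n(n²−1)] = 1 − 6×26 / (6×35)
  = 1 − 156/210 = 1 − 0.7429 ≈ 0.257

0.257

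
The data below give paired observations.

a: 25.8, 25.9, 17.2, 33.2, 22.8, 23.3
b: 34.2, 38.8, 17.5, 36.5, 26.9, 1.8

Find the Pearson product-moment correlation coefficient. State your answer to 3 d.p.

0.567

n = 6, Σa = 148.2, Σb = 155.7, Σa² = 3797.26, Σb² = 5040.43, Σab = 4055.34
nΣab − ΣaΣb = 24332.04 − 23074.74 = 1257.3
nΣa² − (Σa)² = 22783.56 − 21963.24 = 820.32; nΣb² − (Σb)² = 30242.58 − 24242.49 = 6000.09
r = 1257.3 / √(820.32 × 6000.09) = 1257.3 / 2218.5567 ≈ 0.567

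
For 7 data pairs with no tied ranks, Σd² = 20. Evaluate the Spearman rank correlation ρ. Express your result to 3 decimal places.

ρ = 1 − 6Σd² / [n(n²−1)] = 1 − 6×20 / (7×48)
  = 1 − 120/336 = 1 − 0.3571 ≈ 0.643

0.643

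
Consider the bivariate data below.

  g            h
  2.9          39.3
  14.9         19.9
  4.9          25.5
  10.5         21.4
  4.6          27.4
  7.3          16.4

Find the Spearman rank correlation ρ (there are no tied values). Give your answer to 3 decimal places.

-0.829

Rank g: 1, 6, 3, 5, 2, 4
Rank h: 6, 2, 4, 3, 5, 1
d = rank(g) − rank(h): -5, 4, -1, 2, -3, 3; Σd² = 64
ρ = 1 − 6Σd² / [n(n²−1)] = 1 − 6×64 / (6×35) = 1 − 384/210 ≈ -0.829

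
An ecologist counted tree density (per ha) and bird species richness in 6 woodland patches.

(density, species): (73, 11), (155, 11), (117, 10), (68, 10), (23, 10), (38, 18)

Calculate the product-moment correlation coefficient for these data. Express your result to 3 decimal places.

n = 6, Σx = 474, Σy = 70, Σx² = 49640, Σy² = 866, Σxy = 5272
nΣxy − ΣxΣy = 31632 − 33180 = -1548
nΣx² − (Σx)² = 297840 − 224676 = 73164; nΣy² − (Σy)² = 5196 − 4900 = 296
r = -1548 / √(73164 × 296) = -1548 / 4653.6592 ≈ -0.333

-0.333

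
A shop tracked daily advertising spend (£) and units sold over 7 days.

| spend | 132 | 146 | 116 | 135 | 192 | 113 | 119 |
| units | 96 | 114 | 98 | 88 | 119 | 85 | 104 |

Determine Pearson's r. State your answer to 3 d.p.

n = 7, Σx = 953, Σy = 704, Σx² = 134215, Σy² = 71762, Σxy = 97393
nΣxy − ΣxΣy = 681751 − 670912 = 10839
nΣx² − (Σx)² = 939505 − 908209 = 31296; nΣy² − (Σy)² = 502334 − 495616 = 6718
r = 10839 / √(31296 × 6718) = 10839 / 14499.8803 ≈ 0.748

0.748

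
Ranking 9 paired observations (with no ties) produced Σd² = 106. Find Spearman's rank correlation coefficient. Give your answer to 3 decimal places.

0.117

ρ = 1 − 6Σd² / [n(n²−1)] = 1 − 6×106 / (9×80)
  = 1 − 636/720 = 1 − 0.8833 ≈ 0.117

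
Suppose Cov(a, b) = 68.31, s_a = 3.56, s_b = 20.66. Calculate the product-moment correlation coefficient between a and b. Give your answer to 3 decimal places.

r = Cov(a,b) / (s_a · s_b) = 68.31 / (3.56 × 20.66)
  = 68.31 / 73.5496 ≈ 0.929

0.929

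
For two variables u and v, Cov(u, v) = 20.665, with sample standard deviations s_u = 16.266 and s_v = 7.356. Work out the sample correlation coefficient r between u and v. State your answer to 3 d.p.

0.173

r = Cov(u,v) / (s_u · s_v) = 20.665 / (16.266 × 7.356)
  = 20.665 / 119.6527 ≈ 0.173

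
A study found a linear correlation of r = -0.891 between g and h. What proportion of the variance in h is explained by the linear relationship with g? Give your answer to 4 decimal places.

0.7939

r² = (-0.891)² = 0.7939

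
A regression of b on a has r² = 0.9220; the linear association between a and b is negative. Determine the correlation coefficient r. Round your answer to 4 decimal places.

|r| = √0.9220 = 0.9602
The association is negative, so r = −0.9602.

-0.9602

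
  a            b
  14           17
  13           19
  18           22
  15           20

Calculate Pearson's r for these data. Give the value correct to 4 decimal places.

0.8154

n = 4, Σa = 60, Σb = 78, Σa² = 914, Σb² = 1534, Σab = 1181
nΣab − ΣaΣb = 4724 − 4680 = 44
nΣa² − (Σa)² = 3656 − 3600 = 56; nΣb² − (Σb)² = 6136 − 6084 = 52
r = 44 / √(56 × 52) = 44 / 53.9630 ≈ 0.8154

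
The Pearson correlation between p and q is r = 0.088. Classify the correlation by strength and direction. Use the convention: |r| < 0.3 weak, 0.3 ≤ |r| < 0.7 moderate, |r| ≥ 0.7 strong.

weak positive

r = 0.088 > 0 so the relationship is positive.
|r| = 0.088, which falls in the weak range.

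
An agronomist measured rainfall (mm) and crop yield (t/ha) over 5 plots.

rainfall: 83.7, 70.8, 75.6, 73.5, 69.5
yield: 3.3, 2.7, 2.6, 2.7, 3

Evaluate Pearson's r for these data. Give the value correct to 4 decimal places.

0.5909

n = 5, Σx = 373.1, Σy = 14.3, Σx² = 27966.19, Σy² = 41.23, Σxy = 1070.88
nΣxy − ΣxΣy = 5354.4 − 5335.33 = 19.07
nΣx² − (Σx)² = 139830.95 − 139203.61 = 627.34; nΣy² − (Σy)² = 206.15 − 204.49 = 1.66
r = 19.07 / √(627.34 × 1.66) = 19.07 / 32.2705 ≈ 0.5909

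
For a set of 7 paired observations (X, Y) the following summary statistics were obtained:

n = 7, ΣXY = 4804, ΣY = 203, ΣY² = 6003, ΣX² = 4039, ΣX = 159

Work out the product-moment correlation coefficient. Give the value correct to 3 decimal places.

r = (nΣXY − ΣXΣY) / √[(nΣX² − (ΣX)²)(nΣY² − (ΣY)²)]
Numerator: 7×4804 − 159×203 = 1351
Denominator: √[(28273 − 25281)(42021 − 41209)] = √[2992 × 812] = 1558.6866
r = 1351 / 1558.6866 ≈ 0.867

0.867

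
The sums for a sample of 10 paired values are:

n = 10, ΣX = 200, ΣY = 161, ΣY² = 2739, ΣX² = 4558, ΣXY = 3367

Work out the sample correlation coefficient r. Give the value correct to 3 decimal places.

0.513

r = (nΣXY − ΣXΣY) / √[(nΣX² − (ΣX)²)(nΣY² − (ΣY)²)]
Numerator: 10×3367 − 200×161 = 1470
Denominator: √[(45580 − 40000)(27390 − 25921)] = √[5580 × 1469] = 2863.0438
r = 1470 / 2863.0438 ≈ 0.513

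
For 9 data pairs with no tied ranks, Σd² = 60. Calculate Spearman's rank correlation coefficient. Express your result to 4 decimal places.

ρ = 1 − 6Σd² / [n(n²−1)] = 1 − 6×60 / (9×80)
  = 1 − 360/720 = 1 − 0.50000 ≈ 0.5000

0.5000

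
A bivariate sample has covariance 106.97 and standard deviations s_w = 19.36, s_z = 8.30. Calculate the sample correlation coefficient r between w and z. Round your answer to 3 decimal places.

0.666

r = Cov(w,z) / (s_w · s_z) = 106.97 / (19.36 × 8.30)
  = 106.97 / 160.6880 ≈ 0.666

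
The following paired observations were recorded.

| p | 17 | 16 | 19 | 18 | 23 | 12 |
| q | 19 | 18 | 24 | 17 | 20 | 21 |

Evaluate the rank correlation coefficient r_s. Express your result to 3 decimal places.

0.143

Rank p: 3, 2, 5, 4, 6, 1
Rank q: 3, 2, 6, 1, 4, 5
d = rank(p) − rank(q): 0, 0, -1, 3, 2, -4; Σd² = 30
ρ = 1 − 6Σd² / [n(n²−1)] = 1 − 6×30 / (6×35) = 1 − 180/210 ≈ 0.143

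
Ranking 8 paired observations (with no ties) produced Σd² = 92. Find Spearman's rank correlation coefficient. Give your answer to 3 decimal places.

ρ = 1 − 6Σd² / [n(n²−1)] = 1 − 6×92 / (8×63)
  = 1 − 552/504 = 1 − 1.0952 ≈ -0.095

-0.095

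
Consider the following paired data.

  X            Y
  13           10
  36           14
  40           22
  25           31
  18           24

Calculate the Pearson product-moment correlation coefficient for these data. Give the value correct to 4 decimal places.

0.1427

n = 5, ΣX = 132, ΣY = 101, ΣX² = 4014, ΣY² = 2317, ΣXY = 2721
nΣXY − ΣXΣY = 13605 − 13332 = 273
nΣX² − (ΣX)² = 20070 − 17424 = 2646; nΣY² − (ΣY)² = 11585 − 10201 = 1384
r = 273 / √(2646 × 1384) = 273 / 1913.6520 ≈ 0.1427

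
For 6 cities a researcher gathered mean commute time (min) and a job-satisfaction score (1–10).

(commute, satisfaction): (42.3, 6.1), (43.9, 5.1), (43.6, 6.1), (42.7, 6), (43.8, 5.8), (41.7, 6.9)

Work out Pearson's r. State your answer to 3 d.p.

-0.821

n = 6, Σx = 258, Σy = 36, Σx² = 11098.08, Σy² = 217.68, Σxy = 1545.85
nΣxy − ΣxΣy = 9275.1 − 9288 = -12.9
nΣx² − (Σx)² = 66588.48 − 66564 = 24.48; nΣy² − (Σy)² = 1306.08 − 1296 = 10.08
r = -12.9 / √(24.48 × 10.08) = -12.9 / 15.7085 ≈ -0.821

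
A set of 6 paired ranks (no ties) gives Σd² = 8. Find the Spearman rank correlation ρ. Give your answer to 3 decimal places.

ρ = 1 − 6Σd² / [n(n²−1)] = 1 − 6×8 / (6×35)
  = 1 − 48/210 = 1 − 0.2286 ≈ 0.771

0.771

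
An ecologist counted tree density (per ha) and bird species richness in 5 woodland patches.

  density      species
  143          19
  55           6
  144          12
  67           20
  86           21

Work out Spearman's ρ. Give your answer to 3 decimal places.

0.100

Rank density: 4, 1, 5, 2, 3
Rank species: 3, 1, 2, 4, 5
d = rank(density) − rank(species): 1, 0, 3, -2, -2; Σd² = 18
ρ = 1 − 6Σd² / [n(n²−1)] = 1 − 6×18 / (5×24) = 1 − 108/120 ≈ 0.100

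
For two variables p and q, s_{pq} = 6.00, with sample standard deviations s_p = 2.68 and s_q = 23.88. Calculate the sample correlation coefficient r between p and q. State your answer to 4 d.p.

r = Cov(p,q) / (s_p · s_q) = 6.00 / (2.68 × 23.88)
  = 6.00 / 63.9984 ≈ 0.0938

0.0938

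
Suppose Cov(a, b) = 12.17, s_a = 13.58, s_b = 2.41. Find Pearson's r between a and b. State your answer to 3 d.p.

0.372

r = Cov(a,b) / (s_a · s_b) = 12.17 / (13.58 × 2.41)
  = 12.17 / 32.7278 ≈ 0.372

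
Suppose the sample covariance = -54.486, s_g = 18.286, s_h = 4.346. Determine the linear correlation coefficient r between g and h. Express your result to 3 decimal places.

-0.686

r = Cov(g,h) / (s_g · s_h) = -54.486 / (18.286 × 4.346)
  = -54.486 / 79.4710 ≈ -0.686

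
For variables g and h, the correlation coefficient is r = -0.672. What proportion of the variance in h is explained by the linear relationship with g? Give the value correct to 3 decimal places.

0.452

r² = (-0.672)² = 0.452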